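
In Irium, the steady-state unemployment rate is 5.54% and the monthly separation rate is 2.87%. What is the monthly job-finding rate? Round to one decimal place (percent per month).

Job-finding rate ≈ 48.9% per month.

From u* = s/(s+f): f = s·(1−u)/u.
f = 2.87 × (1 − 0.0554) / 0.0554 = 2.7110 / 0.0554 ≈ 48.9% per month.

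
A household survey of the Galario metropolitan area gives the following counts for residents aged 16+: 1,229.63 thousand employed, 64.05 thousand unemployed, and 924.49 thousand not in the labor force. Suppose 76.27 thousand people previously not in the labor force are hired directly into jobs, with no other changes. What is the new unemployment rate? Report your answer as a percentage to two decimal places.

Initially, labor force = 1,229.63 + 64.05 = 1,293.68 thousand, so u = 64.05/1,293.68 = 4.95%.
After the change, employed and labor force both rise by 76.27; unemployed unchanged → E = 1,305.90, U = 64.05, labor force = 1,369.95 thousand.
New unemployment rate = 64.05 / 1,369.95 = 4.68%.

New unemployment rate ≈ 4.68%.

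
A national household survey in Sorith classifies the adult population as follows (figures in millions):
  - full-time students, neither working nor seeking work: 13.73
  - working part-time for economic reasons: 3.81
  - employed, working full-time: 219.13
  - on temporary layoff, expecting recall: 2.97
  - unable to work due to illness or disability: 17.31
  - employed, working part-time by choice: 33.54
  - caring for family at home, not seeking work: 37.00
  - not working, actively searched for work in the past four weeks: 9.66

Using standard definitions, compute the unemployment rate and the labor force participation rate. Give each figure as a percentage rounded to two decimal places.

Unemployment rate ≈ 4.69%; labor force participation rate ≈ 79.82%.

Employed = 3.81 + 219.13 + 33.54 = 256.48 million (anyone who worked, including part-time for economic reasons, counts as employed).
Unemployed = 2.97 + 9.66 = 12.63 million (jobless and actively searching, or on temporary layoff).
Labor force = 256.48 + 12.63 = 269.11 million.
Not in labor force = 13.73 + 17.31 + 37.00 = 68.04 million (those not working and not actively searching are outside the labor force).
Civilian working-age population = 269.11 + 68.04 = 337.15 million.
Unemployment rate = 12.63 / 269.11 = 4.69%.
Labor force participation rate = 269.11 / 337.15 = 79.82%.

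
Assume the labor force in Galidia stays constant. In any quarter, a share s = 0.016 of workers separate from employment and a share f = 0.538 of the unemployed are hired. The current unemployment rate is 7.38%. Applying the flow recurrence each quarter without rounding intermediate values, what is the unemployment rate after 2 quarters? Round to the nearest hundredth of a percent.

With a fixed labor force, u_{t+1} = u_t + s·(1−u_t) − f·u_t = u_t·(1−s−f) + s.
Here 1−s−f = 0.446 and s = 0.016.
u_1 = 0.073800 × 0.446 + 0.016 = 0.048915.
u_2 = 0.048915 × 0.446 + 0.016 = 0.037816.

Unemployment rate after two quarters ≈ 3.78%.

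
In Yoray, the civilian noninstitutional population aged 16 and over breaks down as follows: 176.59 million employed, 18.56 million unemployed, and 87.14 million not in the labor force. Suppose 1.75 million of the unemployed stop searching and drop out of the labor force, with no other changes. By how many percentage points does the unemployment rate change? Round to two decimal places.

The unemployment rate changes by −0.82 percentage points.

Initially, labor force = 176.59 + 18.56 = 195.15 million, so u = 18.56/195.15 = 9.51%.
After the change, unemployed and labor force both fall by 1.75 → E = 176.59, U = 16.81, labor force = 193.40 million.
New unemployment rate = 16.81 / 193.40 = 8.69%.
Change = 8.69% − 9.51% = −0.82 percentage points.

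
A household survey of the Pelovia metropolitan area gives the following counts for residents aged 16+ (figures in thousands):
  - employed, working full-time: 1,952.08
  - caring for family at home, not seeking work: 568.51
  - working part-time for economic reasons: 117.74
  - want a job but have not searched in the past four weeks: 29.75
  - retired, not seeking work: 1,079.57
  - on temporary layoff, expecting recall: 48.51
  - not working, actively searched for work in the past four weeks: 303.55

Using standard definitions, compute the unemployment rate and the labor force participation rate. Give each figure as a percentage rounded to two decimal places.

Unemployment rate ≈ 14.54%; labor force participation rate ≈ 59.07%.

Employed = 1,952.08 + 117.74 = 2,069.82 thousand (anyone who worked, including part-time for economic reasons, counts as employed).
Unemployed = 48.51 + 303.55 = 352.06 thousand (jobless and actively searching, or on temporary layoff).
Labor force = 2,069.82 + 352.06 = 2,421.88 thousand.
Not in labor force = 568.51 + 29.75 + 1,079.57 = 1,677.83 thousand (those not working and not actively searching are outside the labor force — including those who want a job but have given up searching).
Civilian working-age population = 2,421.88 + 1,677.83 = 4,099.71 thousand.
Unemployment rate = 352.06 / 2,421.88 = 14.54%.
Labor force participation rate = 2,421.88 / 4,099.71 = 59.07%.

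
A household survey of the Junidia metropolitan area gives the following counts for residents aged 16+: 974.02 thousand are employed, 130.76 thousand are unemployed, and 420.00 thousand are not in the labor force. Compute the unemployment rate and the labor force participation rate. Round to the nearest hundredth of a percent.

Labor force = employed + unemployed = 974.02 + 130.76 = 1,104.78 thousand.
Working-age population = 1,104.78 + 420.00 = 1,524.78 thousand.
Unemployment rate = 130.76 / 1,104.78 = 11.84%.
Labor force participation rate = 1,104.78 / 1,524.78 = 72.46%.

Unemployment rate ≈ 11.84%; labor force participation rate ≈ 72.46%.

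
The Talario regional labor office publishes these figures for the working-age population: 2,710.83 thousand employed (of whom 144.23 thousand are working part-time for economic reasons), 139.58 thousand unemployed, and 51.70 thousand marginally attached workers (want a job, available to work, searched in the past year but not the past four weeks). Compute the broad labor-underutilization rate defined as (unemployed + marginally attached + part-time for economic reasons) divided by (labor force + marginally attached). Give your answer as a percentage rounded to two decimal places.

Labor force = 2,710.83 + 139.58 = 2,850.41 thousand.
Numerator = 139.58 + 51.70 + 144.23 = 335.51 thousand.
Denominator = 2,850.41 + 51.70 = 2,902.11 thousand.
Broad rate = 335.51 / 2,902.11 = 11.56%.

Broad underutilization rate ≈ 11.56%.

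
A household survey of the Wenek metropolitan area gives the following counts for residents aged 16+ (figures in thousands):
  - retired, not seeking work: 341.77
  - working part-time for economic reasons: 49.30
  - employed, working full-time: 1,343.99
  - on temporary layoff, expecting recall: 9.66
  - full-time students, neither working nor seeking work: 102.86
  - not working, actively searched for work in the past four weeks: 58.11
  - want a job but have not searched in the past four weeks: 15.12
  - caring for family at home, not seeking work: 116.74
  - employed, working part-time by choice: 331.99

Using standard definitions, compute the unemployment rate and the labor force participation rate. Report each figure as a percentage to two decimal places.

Unemployment rate ≈ 3.78%; labor force participation rate ≈ 75.67%.

Employed = 49.30 + 1,343.99 + 331.99 = 1,725.28 thousand (anyone who worked, including part-time for economic reasons, counts as employed).
Unemployed = 9.66 + 58.11 = 67.77 thousand (jobless and actively searching, or on temporary layoff).
Labor force = 1,725.28 + 67.77 = 1,793.05 thousand.
Not in labor force = 341.77 + 102.86 + 15.12 + 116.74 = 576.49 thousand (those not working and not actively searching are outside the labor force — including those who want a job but have given up searching).
Civilian working-age population = 1,793.05 + 576.49 = 2,369.54 thousand.
Unemployment rate = 67.77 / 1,793.05 = 3.78%.
Labor force participation rate = 1,793.05 / 2,369.54 = 75.67%.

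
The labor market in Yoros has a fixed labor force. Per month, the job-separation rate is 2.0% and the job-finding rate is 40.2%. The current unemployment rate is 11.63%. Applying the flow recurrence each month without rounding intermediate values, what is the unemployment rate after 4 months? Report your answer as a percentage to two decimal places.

Unemployment rate after four months ≈ 5.51%.

With a fixed labor force, u_{t+1} = u_t + s·(1−u_t) − f·u_t = u_t·(1−s−f) + s.
Here 1−s−f = 0.578 and s = 0.020.
u_1 = 0.116300 × 0.578 + 0.020 = 0.087221.
u_2 = 0.087221 × 0.578 + 0.020 = 0.070414.
u_3 = 0.070414 × 0.578 + 0.020 = 0.060699.
u_4 = 0.060699 × 0.578 + 0.020 = 0.055084.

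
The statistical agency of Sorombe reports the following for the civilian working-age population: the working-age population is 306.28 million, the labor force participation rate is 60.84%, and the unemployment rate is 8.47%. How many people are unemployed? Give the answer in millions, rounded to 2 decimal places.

Labor force = 0.6084 × 306.28 = 186.34 million.
Unemployed = 0.0847 × 186.34 ≈ 15.78 million.

About 15.78 million are unemployed.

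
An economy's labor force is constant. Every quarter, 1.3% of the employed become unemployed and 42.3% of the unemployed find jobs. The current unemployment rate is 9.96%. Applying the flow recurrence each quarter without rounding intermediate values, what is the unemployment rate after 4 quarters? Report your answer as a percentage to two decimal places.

With a fixed labor force, u_{t+1} = u_t + s·(1−u_t) − f·u_t = u_t·(1−s−f) + s.
Here 1−s−f = 0.564 and s = 0.013.
u_1 = 0.099600 × 0.564 + 0.013 = 0.069174.
u_2 = 0.069174 × 0.564 + 0.013 = 0.052014.
u_3 = 0.052014 × 0.564 + 0.013 = 0.042336.
u_4 = 0.042336 × 0.564 + 0.013 = 0.036878.

Unemployment rate after four quarters ≈ 3.69%.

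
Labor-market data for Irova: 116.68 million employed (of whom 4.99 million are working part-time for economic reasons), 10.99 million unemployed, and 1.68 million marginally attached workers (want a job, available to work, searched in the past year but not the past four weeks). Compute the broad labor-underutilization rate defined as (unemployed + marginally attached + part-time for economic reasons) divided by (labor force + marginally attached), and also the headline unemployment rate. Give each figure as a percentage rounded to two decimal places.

Labor force = 116.68 + 10.99 = 127.67 million.
Numerator = 10.99 + 1.68 + 4.99 = 17.66 million.
Denominator = 127.67 + 1.68 = 129.35 million.
Broad rate = 17.66 / 129.35 = 13.65%.
Headline unemployment rate = 10.99 / 127.67 = 8.61%.

Broad underutilization rate ≈ 13.65%; headline unemployment rate ≈ 8.61%.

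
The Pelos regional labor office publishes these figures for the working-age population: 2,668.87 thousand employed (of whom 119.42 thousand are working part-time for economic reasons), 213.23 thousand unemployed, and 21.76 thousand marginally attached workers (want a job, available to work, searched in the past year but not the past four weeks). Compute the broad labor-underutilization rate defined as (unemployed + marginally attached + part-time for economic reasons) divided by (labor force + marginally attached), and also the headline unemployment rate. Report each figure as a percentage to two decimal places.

Broad underutilization rate ≈ 12.20%; headline unemployment rate ≈ 7.40%.

Labor force = 2,668.87 + 213.23 = 2,882.10 thousand.
Numerator = 213.23 + 21.76 + 119.42 = 354.41 thousand.
Denominator = 2,882.10 + 21.76 = 2,903.86 thousand.
Broad rate = 354.41 / 2,903.86 = 12.20%.
Headline unemployment rate = 213.23 / 2,882.10 = 7.40%.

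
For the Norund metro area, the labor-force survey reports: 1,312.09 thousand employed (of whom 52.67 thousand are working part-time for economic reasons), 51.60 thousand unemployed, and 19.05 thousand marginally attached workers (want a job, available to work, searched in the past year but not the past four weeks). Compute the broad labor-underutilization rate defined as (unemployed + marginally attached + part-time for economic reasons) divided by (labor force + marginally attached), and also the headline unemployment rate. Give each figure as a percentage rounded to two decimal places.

Broad underutilization rate ≈ 8.92%; headline unemployment rate ≈ 3.78%.

Labor force = 1,312.09 + 51.60 = 1,363.69 thousand.
Numerator = 51.60 + 19.05 + 52.67 = 123.32 thousand.
Denominator = 1,363.69 + 19.05 = 1,382.74 thousand.
Broad rate = 123.32 / 1,382.74 = 8.92%.
Headline unemployment rate = 51.60 / 1,363.69 = 3.78%.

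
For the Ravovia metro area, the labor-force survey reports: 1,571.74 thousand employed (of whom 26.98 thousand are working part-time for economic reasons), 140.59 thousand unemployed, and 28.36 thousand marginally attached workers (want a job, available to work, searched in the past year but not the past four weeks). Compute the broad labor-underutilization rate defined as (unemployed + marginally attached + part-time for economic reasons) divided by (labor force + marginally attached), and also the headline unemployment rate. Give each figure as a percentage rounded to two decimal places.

Labor force = 1,571.74 + 140.59 = 1,712.33 thousand.
Numerator = 140.59 + 28.36 + 26.98 = 195.93 thousand.
Denominator = 1,712.33 + 28.36 = 1,740.69 thousand.
Broad rate = 195.93 / 1,740.69 = 11.26%.
Headline unemployment rate = 140.59 / 1,712.33 = 8.21%.

Broad underutilization rate ≈ 11.26%; headline unemployment rate ≈ 8.21%.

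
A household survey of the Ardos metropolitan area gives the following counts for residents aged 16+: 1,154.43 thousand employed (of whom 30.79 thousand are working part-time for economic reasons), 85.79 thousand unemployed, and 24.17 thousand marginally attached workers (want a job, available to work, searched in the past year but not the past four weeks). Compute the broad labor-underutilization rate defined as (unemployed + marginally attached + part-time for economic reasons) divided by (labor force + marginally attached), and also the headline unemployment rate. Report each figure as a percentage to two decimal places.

Broad underutilization rate ≈ 11.13%; headline unemployment rate ≈ 6.92%.

Labor force = 1,154.43 + 85.79 = 1,240.22 thousand.
Numerator = 85.79 + 24.17 + 30.79 = 140.75 thousand.
Denominator = 1,240.22 + 24.17 = 1,264.39 thousand.
Broad rate = 140.75 / 1,264.39 = 11.13%.
Headline unemployment rate = 85.79 / 1,240.22 = 6.92%.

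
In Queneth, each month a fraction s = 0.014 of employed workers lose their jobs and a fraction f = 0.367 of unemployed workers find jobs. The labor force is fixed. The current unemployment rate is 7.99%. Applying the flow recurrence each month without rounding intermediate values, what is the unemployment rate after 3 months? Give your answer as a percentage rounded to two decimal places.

With a fixed labor force, u_{t+1} = u_t + s·(1−u_t) − f·u_t = u_t·(1−s−f) + s.
Here 1−s−f = 0.619 and s = 0.014.
u_1 = 0.079900 × 0.619 + 0.014 = 0.063458.
u_2 = 0.063458 × 0.619 + 0.014 = 0.053281.
u_3 = 0.053281 × 0.619 + 0.014 = 0.046981.

Unemployment rate after three months ≈ 4.70%.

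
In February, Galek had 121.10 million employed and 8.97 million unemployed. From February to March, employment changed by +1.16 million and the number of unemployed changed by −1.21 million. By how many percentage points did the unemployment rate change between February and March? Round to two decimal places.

February: labor force = 121.10 + 8.97 = 130.07; u = 8.97/130.07 = 6.90%.
March: labor force = 122.26 + 7.76 = 130.02; u = 7.76/130.02 = 5.97%.
Change = 5.97% − 6.90% = −0.93 pp.

The unemployment rate changed by −0.93 percentage points.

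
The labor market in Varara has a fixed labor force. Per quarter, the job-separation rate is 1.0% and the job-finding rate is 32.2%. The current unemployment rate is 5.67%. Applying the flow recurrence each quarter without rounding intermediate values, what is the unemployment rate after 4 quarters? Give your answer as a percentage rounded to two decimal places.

Unemployment rate after four quarters ≈ 3.54%.

With a fixed labor force, u_{t+1} = u_t + s·(1−u_t) − f·u_t = u_t·(1−s−f) + s.
Here 1−s−f = 0.668 and s = 0.010.
u_1 = 0.056700 × 0.668 + 0.010 = 0.047876.
u_2 = 0.047876 × 0.668 + 0.010 = 0.041981.
u_3 = 0.041981 × 0.668 + 0.010 = 0.038043.
u_4 = 0.038043 × 0.668 + 0.010 = 0.035413.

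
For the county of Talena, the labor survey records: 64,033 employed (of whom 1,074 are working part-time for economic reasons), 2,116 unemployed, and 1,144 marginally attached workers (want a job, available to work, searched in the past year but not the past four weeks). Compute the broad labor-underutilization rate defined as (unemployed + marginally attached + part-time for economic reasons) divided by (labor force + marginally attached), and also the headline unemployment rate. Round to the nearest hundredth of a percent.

Labor force = 64,033 + 2,116 = 66,149.
Numerator = 2,116 + 1,144 + 1,074 = 4,334.
Denominator = 66,149 + 1,144 = 67,293.
Broad rate = 4,334 / 67,293 = 6.44%.
Headline unemployment rate = 2,116 / 66,149 = 3.20%.

Broad underutilization rate ≈ 6.44%; headline unemployment rate ≈ 3.20%.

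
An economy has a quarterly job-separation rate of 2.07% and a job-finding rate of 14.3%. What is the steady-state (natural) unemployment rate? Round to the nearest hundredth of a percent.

Steady-state unemployment rate ≈ 12.65%.

At steady state the flows balance: s·E = f·U, so U/(E+U) = s/(s+f).
u* = 2.07 / (2.07 + 14.3) = 2.07 / 16.37 = 12.65%.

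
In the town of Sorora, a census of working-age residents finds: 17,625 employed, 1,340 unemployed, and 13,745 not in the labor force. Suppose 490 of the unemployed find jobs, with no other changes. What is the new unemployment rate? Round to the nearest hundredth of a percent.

New unemployment rate ≈ 4.48%.

Initially, labor force = 17,625 + 1,340 = 18,965, so u = 1,340/18,965 = 7.07%.
After the change, unemployed falls and employed rises by 490; labor force unchanged → E = 18,115, U = 850, labor force = 18,965.
New unemployment rate = 850 / 18,965 = 4.48%.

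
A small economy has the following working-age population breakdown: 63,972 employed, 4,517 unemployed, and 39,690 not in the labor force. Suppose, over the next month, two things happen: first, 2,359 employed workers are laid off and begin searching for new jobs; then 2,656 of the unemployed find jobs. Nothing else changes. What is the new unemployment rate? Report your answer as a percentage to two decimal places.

New unemployment rate ≈ 6.16%.

Initially, labor force = 63,972 + 4,517 = 68,489, so u = 4,517/68,489 = 6.60%.
After the first change, employed falls and unemployed rises by 2,359; labor force unchanged → E = 61,613, U = 6,876, labor force = 68,489.
After the second change, unemployed falls and employed rises by 2,656; labor force unchanged → E = 64,269, U = 4,220, labor force = 68,489.
New unemployment rate = 4,220 / 68,489 = 6.16%.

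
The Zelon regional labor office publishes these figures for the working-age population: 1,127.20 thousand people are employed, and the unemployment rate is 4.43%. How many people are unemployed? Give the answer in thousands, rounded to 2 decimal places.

About 52.25 thousand are unemployed.

Let U be the number unemployed. The labor force is E + U, and U/(E+U) = 0.0443.
So U = 0.0443 × 1,127.20 / (1 − 0.0443) = 49.9350 / 0.9557 ≈ 52.25 thousand.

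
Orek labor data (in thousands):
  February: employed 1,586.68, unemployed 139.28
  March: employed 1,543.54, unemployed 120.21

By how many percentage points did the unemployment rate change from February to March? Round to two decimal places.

February: labor force = 1,586.68 + 139.28 = 1,725.96; u = 139.28/1,725.96 = 8.07%.
March: labor force = 1,543.54 + 120.21 = 1,663.75; u = 120.21/1,663.75 = 7.23%.
Change = 7.23% − 8.07% = −0.84 pp.

The unemployment rate changed by −0.84 percentage points.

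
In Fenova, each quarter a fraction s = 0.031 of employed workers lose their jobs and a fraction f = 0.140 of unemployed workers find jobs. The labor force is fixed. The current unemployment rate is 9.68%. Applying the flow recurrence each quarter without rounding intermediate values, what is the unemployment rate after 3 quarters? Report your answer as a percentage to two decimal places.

Unemployment rate after three quarters ≈ 13.32%.

With a fixed labor force, u_{t+1} = u_t + s·(1−u_t) − f·u_t = u_t·(1−s−f) + s.
Here 1−s−f = 0.829 and s = 0.031.
u_1 = 0.096800 × 0.829 + 0.031 = 0.111247.
u_2 = 0.111247 × 0.829 + 0.031 = 0.123224.
u_3 = 0.123224 × 0.829 + 0.031 = 0.133153.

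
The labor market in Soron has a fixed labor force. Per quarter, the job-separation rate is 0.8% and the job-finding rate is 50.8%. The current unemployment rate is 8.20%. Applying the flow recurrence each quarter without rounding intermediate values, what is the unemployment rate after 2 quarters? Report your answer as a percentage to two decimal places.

Unemployment rate after two quarters ≈ 3.11%.

With a fixed labor force, u_{t+1} = u_t + s·(1−u_t) − f·u_t = u_t·(1−s−f) + s.
Here 1−s−f = 0.484 and s = 0.008.
u_1 = 0.082000 × 0.484 + 0.008 = 0.047688.
u_2 = 0.047688 × 0.484 + 0.008 = 0.031081.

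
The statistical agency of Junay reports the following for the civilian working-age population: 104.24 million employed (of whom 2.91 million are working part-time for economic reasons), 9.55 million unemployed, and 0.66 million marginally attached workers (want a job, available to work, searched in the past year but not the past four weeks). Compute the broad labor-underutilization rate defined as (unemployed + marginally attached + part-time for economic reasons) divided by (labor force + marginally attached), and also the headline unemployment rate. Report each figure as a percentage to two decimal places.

Broad underutilization rate ≈ 11.46%; headline unemployment rate ≈ 8.39%.

Labor force = 104.24 + 9.55 = 113.79 million.
Numerator = 9.55 + 0.66 + 2.91 = 13.12 million.
Denominator = 113.79 + 0.66 = 114.45 million.
Broad rate = 13.12 / 114.45 = 11.46%.
Headline unemployment rate = 9.55 / 113.79 = 8.39%.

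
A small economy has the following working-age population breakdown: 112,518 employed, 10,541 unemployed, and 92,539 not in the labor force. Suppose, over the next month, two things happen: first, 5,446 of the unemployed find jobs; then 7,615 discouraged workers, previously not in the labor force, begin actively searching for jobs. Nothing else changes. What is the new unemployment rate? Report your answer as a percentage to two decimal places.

New unemployment rate ≈ 9.73%.

Initially, labor force = 112,518 + 10,541 = 123,059, so u = 10,541/123,059 = 8.57%.
After the first change, unemployed falls and employed rises by 5,446; labor force unchanged → E = 117,964, U = 5,095, labor force = 123,059.
After the second change, unemployed and labor force both rise by 7,615 → E = 117,964, U = 12,710, labor force = 130,674.
New unemployment rate = 12,710 / 130,674 = 9.73%.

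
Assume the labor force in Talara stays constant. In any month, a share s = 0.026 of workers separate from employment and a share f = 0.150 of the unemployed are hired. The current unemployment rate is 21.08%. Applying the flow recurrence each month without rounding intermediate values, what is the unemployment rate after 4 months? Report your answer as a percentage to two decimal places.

Unemployment rate after four months ≈ 17.68%.

With a fixed labor force, u_{t+1} = u_t + s·(1−u_t) − f·u_t = u_t·(1−s−f) + s.
Here 1−s−f = 0.824 and s = 0.026.
u_1 = 0.210800 × 0.824 + 0.026 = 0.199699.
u_2 = 0.199699 × 0.824 + 0.026 = 0.190552.
u_3 = 0.190552 × 0.824 + 0.026 = 0.183015.
u_4 = 0.183015 × 0.824 + 0.026 = 0.176804.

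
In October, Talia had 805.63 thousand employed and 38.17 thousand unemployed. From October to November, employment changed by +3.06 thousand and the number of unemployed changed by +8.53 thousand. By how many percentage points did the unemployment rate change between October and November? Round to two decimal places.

The unemployment rate changed by +0.94 percentage points.

October: labor force = 805.63 + 38.17 = 843.80; u = 38.17/843.80 = 4.52%.
November: labor force = 808.69 + 46.70 = 855.39; u = 46.70/855.39 = 5.46%.
Change = 5.46% − 4.52% = +0.94 pp.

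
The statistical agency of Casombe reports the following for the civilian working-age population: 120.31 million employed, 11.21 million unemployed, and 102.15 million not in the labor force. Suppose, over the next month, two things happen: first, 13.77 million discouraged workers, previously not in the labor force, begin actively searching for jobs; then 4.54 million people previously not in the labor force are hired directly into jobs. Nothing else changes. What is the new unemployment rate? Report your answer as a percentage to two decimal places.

New unemployment rate ≈ 16.67%.

Initially, labor force = 120.31 + 11.21 = 131.52 million, so u = 11.21/131.52 = 8.52%.
After the first change, unemployed and labor force both rise by 13.77 → E = 120.31, U = 24.98, labor force = 145.29 million.
After the second change, employed and labor force both rise by 4.54; unemployed unchanged → E = 124.85, U = 24.98, labor force = 149.83 million.
New unemployment rate = 24.98 / 149.83 = 16.67%.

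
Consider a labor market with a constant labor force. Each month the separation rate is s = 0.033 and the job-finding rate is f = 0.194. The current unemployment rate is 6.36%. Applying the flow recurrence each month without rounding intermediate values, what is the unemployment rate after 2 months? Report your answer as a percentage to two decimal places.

With a fixed labor force, u_{t+1} = u_t + s·(1−u_t) − f·u_t = u_t·(1−s−f) + s.
Here 1−s−f = 0.773 and s = 0.033.
u_1 = 0.063600 × 0.773 + 0.033 = 0.082163.
u_2 = 0.082163 × 0.773 + 0.033 = 0.096512.

Unemployment rate after two months ≈ 9.65%.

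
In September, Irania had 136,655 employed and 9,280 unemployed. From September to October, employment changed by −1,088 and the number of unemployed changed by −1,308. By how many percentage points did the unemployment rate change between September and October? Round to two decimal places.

The unemployment rate changed by −0.81 percentage points.

September: labor force = 136,655 + 9,280 = 145,935; u = 9,280/145,935 = 6.36%.
October: labor force = 135,567 + 7,972 = 143,539; u = 7,972/143,539 = 5.55%.
Change = 5.55% − 6.36% = −0.81 pp.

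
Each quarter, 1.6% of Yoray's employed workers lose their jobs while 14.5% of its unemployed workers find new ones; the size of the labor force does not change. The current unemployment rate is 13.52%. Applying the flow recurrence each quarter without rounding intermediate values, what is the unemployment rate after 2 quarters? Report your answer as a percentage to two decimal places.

With a fixed labor force, u_{t+1} = u_t + s·(1−u_t) − f·u_t = u_t·(1−s−f) + s.
Here 1−s−f = 0.839 and s = 0.016.
u_1 = 0.135200 × 0.839 + 0.016 = 0.129433.
u_2 = 0.129433 × 0.839 + 0.016 = 0.124594.

Unemployment rate after two quarters ≈ 12.46%.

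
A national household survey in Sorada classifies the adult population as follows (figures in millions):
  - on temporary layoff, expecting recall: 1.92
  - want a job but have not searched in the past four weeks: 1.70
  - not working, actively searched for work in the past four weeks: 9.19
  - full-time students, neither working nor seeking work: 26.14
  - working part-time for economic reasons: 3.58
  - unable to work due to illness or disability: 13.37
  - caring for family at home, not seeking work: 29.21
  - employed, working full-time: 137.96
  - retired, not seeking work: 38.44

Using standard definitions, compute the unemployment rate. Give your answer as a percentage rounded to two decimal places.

Employed = 3.58 + 137.96 = 141.54 million (anyone who worked, including part-time for economic reasons, counts as employed).
Unemployed = 1.92 + 9.19 = 11.11 million (jobless and actively searching, or on temporary layoff).
Labor force = 141.54 + 11.11 = 152.65 million.
Unemployment rate = 11.11 / 152.65 = 7.28%.

Unemployment rate ≈ 7.28%.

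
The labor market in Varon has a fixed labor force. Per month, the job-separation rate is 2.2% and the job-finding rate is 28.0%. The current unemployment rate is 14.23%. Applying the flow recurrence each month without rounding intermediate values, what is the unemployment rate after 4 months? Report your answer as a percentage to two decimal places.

Unemployment rate after four months ≈ 8.93%.

With a fixed labor force, u_{t+1} = u_t + s·(1−u_t) − f·u_t = u_t·(1−s−f) + s.
Here 1−s−f = 0.698 and s = 0.022.
u_1 = 0.142300 × 0.698 + 0.022 = 0.121325.
u_2 = 0.121325 × 0.698 + 0.022 = 0.106685.
u_3 = 0.106685 × 0.698 + 0.022 = 0.096466.
u_4 = 0.096466 × 0.698 + 0.022 = 0.089333.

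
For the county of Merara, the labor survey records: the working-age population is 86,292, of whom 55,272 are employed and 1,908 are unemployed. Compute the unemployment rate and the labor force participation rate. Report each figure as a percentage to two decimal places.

Unemployment rate ≈ 3.34%; labor force participation rate ≈ 66.26%.

Labor force = employed + unemployed = 55,272 + 1,908 = 57,180.
Unemployment rate = 1,908 / 57,180 = 3.34%.
Labor force participation rate = 57,180 / 86,292 = 66.26%.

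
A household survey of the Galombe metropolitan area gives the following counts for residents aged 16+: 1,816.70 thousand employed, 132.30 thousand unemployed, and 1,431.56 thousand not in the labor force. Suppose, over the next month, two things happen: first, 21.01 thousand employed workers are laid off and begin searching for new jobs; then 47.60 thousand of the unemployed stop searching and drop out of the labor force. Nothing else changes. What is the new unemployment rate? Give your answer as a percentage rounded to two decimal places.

New unemployment rate ≈ 5.56%.

Initially, labor force = 1,816.70 + 132.30 = 1,949.00 thousand, so u = 132.30/1,949.00 = 6.79%.
After the first change, employed falls and unemployed rises by 21.01; labor force unchanged → E = 1,795.69, U = 153.31, labor force = 1,949.00 thousand.
After the second change, unemployed and labor force both fall by 47.60 → E = 1,795.69, U = 105.71, labor force = 1,901.40 thousand.
New unemployment rate = 105.71 / 1,901.40 = 5.56%.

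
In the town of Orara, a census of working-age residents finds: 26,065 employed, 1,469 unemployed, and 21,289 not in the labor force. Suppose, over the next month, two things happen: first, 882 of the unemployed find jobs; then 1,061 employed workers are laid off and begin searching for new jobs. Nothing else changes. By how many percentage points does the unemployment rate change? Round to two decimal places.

Initially, labor force = 26,065 + 1,469 = 27,534, so u = 1,469/27,534 = 5.34%.
After the first change, unemployed falls and employed rises by 882; labor force unchanged → E = 26,947, U = 587, labor force = 27,534.
After the second change, employed falls and unemployed rises by 1,061; labor force unchanged → E = 25,886, U = 1,648, labor force = 27,534.
New unemployment rate = 1,648 / 27,534 = 5.99%.
Change = 5.99% − 5.34% = +0.65 percentage points.

The unemployment rate changes by +0.65 percentage points.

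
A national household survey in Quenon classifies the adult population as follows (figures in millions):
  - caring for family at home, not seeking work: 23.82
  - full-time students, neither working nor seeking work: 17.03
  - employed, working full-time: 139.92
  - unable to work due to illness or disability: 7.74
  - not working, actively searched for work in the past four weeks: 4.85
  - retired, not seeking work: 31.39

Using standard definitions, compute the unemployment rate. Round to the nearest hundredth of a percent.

Unemployment rate ≈ 3.35%.

Employed = 139.92 million.
Unemployed = 4.85 million.
Labor force = 139.92 + 4.85 = 144.77 million.
Unemployment rate = 4.85 / 144.77 = 3.35%.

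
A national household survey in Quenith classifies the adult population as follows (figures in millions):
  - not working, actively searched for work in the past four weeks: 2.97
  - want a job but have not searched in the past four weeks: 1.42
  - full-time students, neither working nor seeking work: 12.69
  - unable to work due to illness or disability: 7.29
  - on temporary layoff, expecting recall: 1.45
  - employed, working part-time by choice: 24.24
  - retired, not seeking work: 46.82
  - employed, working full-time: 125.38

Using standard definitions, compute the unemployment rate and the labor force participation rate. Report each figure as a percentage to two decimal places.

Unemployment rate ≈ 2.87%; labor force participation rate ≈ 69.31%.

Employed = 24.24 + 125.38 = 149.62 million.
Unemployed = 2.97 + 1.45 = 4.42 million (jobless and actively searching, or on temporary layoff).
Labor force = 149.62 + 4.42 = 154.04 million.
Not in labor force = 1.42 + 12.69 + 7.29 + 46.82 = 68.22 million (those not working and not actively searching are outside the labor force — including those who want a job but have given up searching).
Civilian working-age population = 154.04 + 68.22 = 222.26 million.
Unemployment rate = 4.42 / 154.04 = 2.87%.
Labor force participation rate = 154.04 / 222.26 = 69.31%.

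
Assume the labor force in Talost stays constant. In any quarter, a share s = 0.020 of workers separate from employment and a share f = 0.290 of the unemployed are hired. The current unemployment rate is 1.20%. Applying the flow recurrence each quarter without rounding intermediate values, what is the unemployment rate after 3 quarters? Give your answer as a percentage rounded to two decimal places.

With a fixed labor force, u_{t+1} = u_t + s·(1−u_t) − f·u_t = u_t·(1−s−f) + s.
Here 1−s−f = 0.690 and s = 0.020.
u_1 = 0.012000 × 0.690 + 0.020 = 0.028280.
u_2 = 0.028280 × 0.690 + 0.020 = 0.039513.
u_3 = 0.039513 × 0.690 + 0.020 = 0.047264.

Unemployment rate after three quarters ≈ 4.73%.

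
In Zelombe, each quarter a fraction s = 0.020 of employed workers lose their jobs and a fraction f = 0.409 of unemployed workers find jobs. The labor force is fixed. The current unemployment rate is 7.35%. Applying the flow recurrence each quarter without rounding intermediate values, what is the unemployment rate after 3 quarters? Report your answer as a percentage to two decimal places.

Unemployment rate after three quarters ≈ 5.16%.

With a fixed labor force, u_{t+1} = u_t + s·(1−u_t) − f·u_t = u_t·(1−s−f) + s.
Here 1−s−f = 0.571 and s = 0.020.
u_1 = 0.073500 × 0.571 + 0.020 = 0.061968.
u_2 = 0.061968 × 0.571 + 0.020 = 0.055384.
u_3 = 0.055384 × 0.571 + 0.020 = 0.051624.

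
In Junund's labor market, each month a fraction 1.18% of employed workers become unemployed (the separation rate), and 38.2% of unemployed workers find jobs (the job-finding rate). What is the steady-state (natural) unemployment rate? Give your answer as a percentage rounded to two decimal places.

At steady state the flows balance: s·E = f·U, so U/(E+U) = s/(s+f).
u* = 1.18 / (1.18 + 38.2) = 1.18 / 39.38 = 3.00%.

Steady-state unemployment rate ≈ 3.00%.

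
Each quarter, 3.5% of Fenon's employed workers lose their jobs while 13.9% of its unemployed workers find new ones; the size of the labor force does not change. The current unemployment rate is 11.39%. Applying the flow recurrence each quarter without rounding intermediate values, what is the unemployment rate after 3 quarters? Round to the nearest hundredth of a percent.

Unemployment rate after three quarters ≈ 15.20%.

With a fixed labor force, u_{t+1} = u_t + s·(1−u_t) − f·u_t = u_t·(1−s−f) + s.
Here 1−s−f = 0.826 and s = 0.035.
u_1 = 0.113900 × 0.826 + 0.035 = 0.129081.
u_2 = 0.129081 × 0.826 + 0.035 = 0.141621.
u_3 = 0.141621 × 0.826 + 0.035 = 0.151979.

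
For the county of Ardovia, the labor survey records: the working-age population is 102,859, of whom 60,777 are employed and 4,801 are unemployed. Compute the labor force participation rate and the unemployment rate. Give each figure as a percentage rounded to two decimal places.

Labor force participation rate ≈ 63.76%; unemployment rate ≈ 7.32%.

Labor force = employed + unemployed = 60,777 + 4,801 = 65,578.
Unemployment rate = 4,801 / 65,578 = 7.32%.
Labor force participation rate = 65,578 / 102,859 = 63.76%.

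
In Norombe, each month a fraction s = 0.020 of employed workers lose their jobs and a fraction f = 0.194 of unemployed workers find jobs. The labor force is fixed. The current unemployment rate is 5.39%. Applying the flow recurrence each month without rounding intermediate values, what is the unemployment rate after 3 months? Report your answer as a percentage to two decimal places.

With a fixed labor force, u_{t+1} = u_t + s·(1−u_t) − f·u_t = u_t·(1−s−f) + s.
Here 1−s−f = 0.786 and s = 0.020.
u_1 = 0.053900 × 0.786 + 0.020 = 0.062365.
u_2 = 0.062365 × 0.786 + 0.020 = 0.069019.
u_3 = 0.069019 × 0.786 + 0.020 = 0.074249.

Unemployment rate after three months ≈ 7.42%.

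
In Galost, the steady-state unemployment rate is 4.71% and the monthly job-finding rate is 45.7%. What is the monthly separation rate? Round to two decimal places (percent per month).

Separation rate ≈ 2.26% per month.

From u* = s/(s+f): s = u·f/(1−u).
s = 0.0471 × 45.7 / (1 − 0.0471) = 2.1525 / 0.9529 ≈ 2.26% per month.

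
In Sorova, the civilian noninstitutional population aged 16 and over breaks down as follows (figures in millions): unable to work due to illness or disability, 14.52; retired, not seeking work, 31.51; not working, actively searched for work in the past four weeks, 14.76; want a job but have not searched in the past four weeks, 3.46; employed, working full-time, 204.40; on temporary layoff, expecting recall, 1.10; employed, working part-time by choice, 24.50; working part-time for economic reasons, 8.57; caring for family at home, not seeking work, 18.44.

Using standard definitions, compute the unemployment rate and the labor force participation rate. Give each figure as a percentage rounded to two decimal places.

Employed = 204.40 + 24.50 + 8.57 = 237.47 million (anyone who worked, including part-time for economic reasons, counts as employed).
Unemployed = 14.76 + 1.10 = 15.86 million (jobless and actively searching, or on temporary layoff).
Labor force = 237.47 + 15.86 = 253.33 million.
Not in labor force = 14.52 + 31.51 + 3.46 + 18.44 = 67.93 million (those not working and not actively searching are outside the labor force — including those who want a job but have given up searching).
Civilian working-age population = 253.33 + 67.93 = 321.26 million.
Unemployment rate = 15.86 / 253.33 = 6.26%.
Labor force participation rate = 253.33 / 321.26 = 78.86%.

Unemployment rate ≈ 6.26%; labor force participation rate ≈ 78.86%.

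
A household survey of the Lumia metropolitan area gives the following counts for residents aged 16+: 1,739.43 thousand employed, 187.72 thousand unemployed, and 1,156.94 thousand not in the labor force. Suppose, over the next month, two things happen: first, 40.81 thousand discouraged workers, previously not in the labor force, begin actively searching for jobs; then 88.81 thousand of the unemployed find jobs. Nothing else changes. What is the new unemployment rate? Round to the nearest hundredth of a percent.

Initially, labor force = 1,739.43 + 187.72 = 1,927.15 thousand, so u = 187.72/1,927.15 = 9.74%.
After the first change, unemployed and labor force both rise by 40.81 → E = 1,739.43, U = 228.53, labor force = 1,967.96 thousand.
After the second change, unemployed falls and employed rises by 88.81; labor force unchanged → E = 1,828.24, U = 139.72, labor force = 1,967.96 thousand.
New unemployment rate = 139.72 / 1,967.96 = 7.10%.

New unemployment rate ≈ 7.10%.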